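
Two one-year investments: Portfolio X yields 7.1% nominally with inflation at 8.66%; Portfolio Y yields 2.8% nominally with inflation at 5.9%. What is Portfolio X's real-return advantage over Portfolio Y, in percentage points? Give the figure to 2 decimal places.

1.49

Portfolio X real return: 1.071/1.0866 − 1 = -1.436%.
Portfolio Y real return: 1.028/1.059 − 1 = -2.927%.
Difference: -1.436 − (-2.927) = 1.491 pp.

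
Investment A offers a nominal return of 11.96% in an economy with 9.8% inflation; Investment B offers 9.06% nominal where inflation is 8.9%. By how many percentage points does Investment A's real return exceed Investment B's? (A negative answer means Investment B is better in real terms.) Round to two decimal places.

Investment A real return: 1.1196/1.098 − 1 = 1.967%.
Investment B real return: 1.0906/1.089 − 1 = 0.147%.
Difference: 1.967 − 0.147 = 1.820 pp.

1.82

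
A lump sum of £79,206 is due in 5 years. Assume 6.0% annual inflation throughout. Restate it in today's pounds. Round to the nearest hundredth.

£59,187.33

Price-level factor over 5 years: (1 + 6.0%)^5 = 1.3382255776.
Purchasing power today: £79,206 divided by that factor.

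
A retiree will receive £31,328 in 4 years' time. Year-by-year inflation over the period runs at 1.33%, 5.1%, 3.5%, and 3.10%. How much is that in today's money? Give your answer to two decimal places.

Price-level factor over 4 years: 1.0133 × 1.051 × 1.035 × 1.0310 ≈ 1.1364223693.
Purchasing power today: £31,328 divided by that factor.

£27,567.22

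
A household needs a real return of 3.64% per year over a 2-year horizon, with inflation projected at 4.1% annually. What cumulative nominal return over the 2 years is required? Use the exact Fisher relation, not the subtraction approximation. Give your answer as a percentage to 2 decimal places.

Required annual nominal rate: (1+3.64%)(1+4.1%) − 1 = 7.88924%.
Cumulative over 2 years: (1 + 0.0788924)^2 − 1 ≈ 0.16401.

16.40%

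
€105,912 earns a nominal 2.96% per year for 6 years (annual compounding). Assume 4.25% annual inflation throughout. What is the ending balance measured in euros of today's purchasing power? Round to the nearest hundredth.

€98,287.89

Nominal value at maturity: €105,912 × (1 + 2.96%)^6 ≈ €126,170.08.
Price-level factor over 6 years: (1 + 4.25%)^6 ≈ 1.2836788384.
Dividing the nominal maturity value by the price-level factor gives the value in today's money.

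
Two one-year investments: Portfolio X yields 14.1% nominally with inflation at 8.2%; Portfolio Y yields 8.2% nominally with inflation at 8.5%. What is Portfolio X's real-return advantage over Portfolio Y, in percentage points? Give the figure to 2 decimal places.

5.73

Portfolio X real return: 1.141/1.082 − 1 = 5.453%.
Portfolio Y real return: 1.082/1.085 − 1 = -0.276%.
Difference: 5.453 − (-0.276) = 5.729 pp.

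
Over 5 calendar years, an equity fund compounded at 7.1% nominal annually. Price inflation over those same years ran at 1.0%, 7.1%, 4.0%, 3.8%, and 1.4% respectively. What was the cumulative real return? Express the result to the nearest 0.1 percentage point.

19.0%

Cumulative inflation factor: 1.010 × 1.071 × 1.040 × 1.038 × 1.014 ≈ 1.18408.
Nominal growth factor: 1.40912. Real growth factor = 1.40912 / 1.18408 ≈ 1.19006.
Total real return ≈ 19.0057%.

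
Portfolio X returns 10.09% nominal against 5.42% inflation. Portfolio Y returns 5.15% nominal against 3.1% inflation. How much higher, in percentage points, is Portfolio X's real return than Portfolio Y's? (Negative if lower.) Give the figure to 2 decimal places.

2.44

Portfolio X real return: 1.1009/1.0542 − 1 = 4.430%.
Portfolio Y real return: 1.0515/1.031 − 1 = 1.988%.
Difference: 4.430 − 1.988 = 2.442 pp.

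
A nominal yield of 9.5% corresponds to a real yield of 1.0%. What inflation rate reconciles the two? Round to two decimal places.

8.42%

From (1+r_nom) = (1+r_real)(1+π), we get 1+π = (1 + 9.5%)/(1 + 1.0%) = 1.095/1.010 ≈ 1.08416.
So π ≈ 8.4158%.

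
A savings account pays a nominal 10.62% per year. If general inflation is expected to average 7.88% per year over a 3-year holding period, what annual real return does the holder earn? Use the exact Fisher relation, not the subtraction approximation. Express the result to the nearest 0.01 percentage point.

With constant rates the annual real return is the same each year: (1+10.62%)/(1+7.88%) − 1 = 0.02540.

2.54%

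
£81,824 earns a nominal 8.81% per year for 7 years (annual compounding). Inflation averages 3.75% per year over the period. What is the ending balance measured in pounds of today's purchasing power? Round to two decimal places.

£114,194.62

Nominal value at maturity: £81,824 × (1 + 8.81%)^7 ≈ £147,761.87.
Price-level factor over 7 years: (1 + 3.75%)^7 ≈ 1.2939477439.
Dividing the nominal maturity value by the price-level factor gives the value in today's money.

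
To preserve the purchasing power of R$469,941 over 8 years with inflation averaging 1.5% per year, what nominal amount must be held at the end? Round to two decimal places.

R$529,385.05

Cumulative price-level factor: (1+1.5%)^8 ≈ 1.1264925866.
The nominal amount required is R$469,941 scaled up by that factor.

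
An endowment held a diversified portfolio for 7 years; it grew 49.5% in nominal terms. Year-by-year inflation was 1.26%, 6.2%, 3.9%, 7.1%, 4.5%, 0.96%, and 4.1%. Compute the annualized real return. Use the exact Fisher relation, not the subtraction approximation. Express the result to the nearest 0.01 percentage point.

Cumulative inflation factor: 1.0126 × 1.062 × 1.039 × 1.071 × 1.045 × 1.0096 × 1.041 ≈ 1.31427.
Nominal growth factor: 1.49500. Real growth factor = 1.49500 / 1.31427 ≈ 1.13752.
Annualized: 1.13752^(1/7) − 1 ≈ 0.01858.

1.86%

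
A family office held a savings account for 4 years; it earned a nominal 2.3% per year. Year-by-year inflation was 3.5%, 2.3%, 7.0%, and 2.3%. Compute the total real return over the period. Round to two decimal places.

Cumulative inflation factor: 1.035 × 1.023 × 1.070 × 1.023 ≈ 1.15898.
Nominal growth factor: 1.09522. Real growth factor = 1.09522 / 1.15898 ≈ 0.94499.
Total real return ≈ -5.5010%.

-5.50%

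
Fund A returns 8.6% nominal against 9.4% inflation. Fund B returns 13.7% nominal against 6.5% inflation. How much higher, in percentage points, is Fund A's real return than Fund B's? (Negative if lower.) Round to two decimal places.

Fund A real return: 1.086/1.094 − 1 = -0.731%.
Fund B real return: 1.137/1.065 − 1 = 6.761%.
Difference: -0.731 − 6.761 = -7.492 pp.

-7.49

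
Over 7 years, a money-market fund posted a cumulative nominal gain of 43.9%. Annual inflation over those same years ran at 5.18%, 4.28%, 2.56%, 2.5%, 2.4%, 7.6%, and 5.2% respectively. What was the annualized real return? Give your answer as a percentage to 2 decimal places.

1.06%

Cumulative inflation factor: 1.0518 × 1.0428 × 1.0256 × 1.025 × 1.024 × 1.076 × 1.052 ≈ 1.33648.
Nominal growth factor: 1.43900. Real growth factor = 1.43900 / 1.33648 ≈ 1.07671.
Annualized: 1.07671^(1/7) − 1 ≈ 0.01061.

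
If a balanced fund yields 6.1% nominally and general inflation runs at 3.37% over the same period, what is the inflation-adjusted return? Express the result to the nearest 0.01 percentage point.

Real return via the Fisher equation: (1 + 6.1%)/(1 + 3.37%) − 1 = 1.061/1.0337 − 1 ≈ 0.02641.

2.64%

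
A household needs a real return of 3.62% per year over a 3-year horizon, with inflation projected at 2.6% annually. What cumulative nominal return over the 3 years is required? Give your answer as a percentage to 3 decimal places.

20.164%

Required annual nominal rate: (1+3.62%)(1+2.6%) − 1 = 6.31412%.
Cumulative over 3 years: (1 + 0.0631412)^3 − 1 ≈ 0.20164.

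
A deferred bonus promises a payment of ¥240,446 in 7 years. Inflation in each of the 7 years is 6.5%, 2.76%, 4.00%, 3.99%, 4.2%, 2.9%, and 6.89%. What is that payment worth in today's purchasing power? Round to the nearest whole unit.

¥177,255

Price-level factor over 7 years: 1.065 × 1.0276 × 1.0400 × 1.0399 × 1.042 × 1.029 × 1.0689 ≈ 1.3564968565.
Purchasing power today: ¥240,446 divided by that factor.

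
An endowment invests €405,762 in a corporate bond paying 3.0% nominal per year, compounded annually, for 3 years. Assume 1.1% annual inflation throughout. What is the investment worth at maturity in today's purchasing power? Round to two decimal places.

Nominal value at maturity: €405,762 × (1 + 3.0%)^3 ≈ €443,387.09.
Price-level factor over 3 years: (1 + 1.1%)^3 = 1.033364331.
Dividing the nominal maturity value by the price-level factor gives the value in today's money.

€429,071.41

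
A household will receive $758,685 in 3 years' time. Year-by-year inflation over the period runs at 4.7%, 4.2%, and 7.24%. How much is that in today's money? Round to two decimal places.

Price-level factor over 3 years: 1.047 × 1.042 × 1.0724 = 1.1699605176.
Purchasing power today: $758,685 divided by that factor.

$648,470.60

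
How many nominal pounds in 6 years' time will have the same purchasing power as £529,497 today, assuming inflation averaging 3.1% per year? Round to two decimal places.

Cumulative price-level factor: (1+3.1%)^6 ≈ 1.2010248455.
Multiplying £529,497 by the price-level factor gives the future nominal sum.

£635,939.05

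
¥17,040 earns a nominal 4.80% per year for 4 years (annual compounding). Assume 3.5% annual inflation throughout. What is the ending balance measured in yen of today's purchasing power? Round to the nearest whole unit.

Nominal value at maturity: ¥17,040 × (1 + 4.80%)^4 ≈ ¥20,555.
Price-level factor over 4 years: (1 + 3.5%)^4 ≈ 1.1475230006.
Dividing the nominal maturity value by the price-level factor gives the value in today's money.

¥17,912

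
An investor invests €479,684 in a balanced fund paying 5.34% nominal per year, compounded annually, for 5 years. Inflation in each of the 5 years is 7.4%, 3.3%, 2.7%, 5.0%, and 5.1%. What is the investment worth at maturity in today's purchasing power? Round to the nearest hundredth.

€494,828.54

Nominal value at maturity: €479,684 × (1 + 5.34%)^5 ≈ €622,188.25.
Price-level factor over 5 years: 1.074 × 1.033 × 1.027 × 1.050 × 1.051 ≈ 1.2573814865.
The maturity value deflated by that factor is the answer in today's purchasing power.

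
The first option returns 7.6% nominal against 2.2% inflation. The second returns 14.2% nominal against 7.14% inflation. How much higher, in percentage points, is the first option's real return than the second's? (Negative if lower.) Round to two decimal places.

The first option real return: 1.076/1.022 − 1 = 5.284%.
The second real return: 1.142/1.0714 − 1 = 6.590%.
Difference: 5.284 − 6.590 = -1.306 pp.

-1.31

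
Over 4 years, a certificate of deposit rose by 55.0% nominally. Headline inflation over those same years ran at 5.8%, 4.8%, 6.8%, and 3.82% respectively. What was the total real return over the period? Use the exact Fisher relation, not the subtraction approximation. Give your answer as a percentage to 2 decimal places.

Cumulative inflation factor: 1.058 × 1.048 × 1.068 × 1.0382 ≈ 1.22942.
Nominal growth factor: 1.55000. Real growth factor = 1.55000 / 1.22942 ≈ 1.26076.
Total real return ≈ 26.0760%.

26.08%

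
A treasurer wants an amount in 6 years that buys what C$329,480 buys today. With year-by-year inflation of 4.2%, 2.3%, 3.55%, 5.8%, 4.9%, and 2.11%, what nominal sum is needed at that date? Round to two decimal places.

C$412,146.81

Cumulative price-level factor: 1.042 × 1.023 × 1.0355 × 1.058 × 1.049 × 1.0211 ≈ 1.2509008510.
Multiplying C$329,480 by the price-level factor gives the future nominal sum.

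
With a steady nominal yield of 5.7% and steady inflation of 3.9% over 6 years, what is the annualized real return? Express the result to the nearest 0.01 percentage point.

With constant rates the annual real return is the same each year: (1+5.7%)/(1+3.9%) − 1 = 0.01732.

1.73%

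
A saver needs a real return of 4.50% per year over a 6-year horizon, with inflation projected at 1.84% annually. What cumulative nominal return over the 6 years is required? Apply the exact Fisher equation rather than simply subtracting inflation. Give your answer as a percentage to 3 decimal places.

45.281%

Required annual nominal rate: (1+4.50%)(1+1.84%) − 1 = 6.4228%.
Cumulative over 6 years: (1 + 0.064228)^6 − 1 ≈ 0.45281.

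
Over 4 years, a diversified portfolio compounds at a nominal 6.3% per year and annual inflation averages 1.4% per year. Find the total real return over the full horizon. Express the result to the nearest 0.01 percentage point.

20.78%

The annual real rate is (1+6.3%)/(1+1.4%) − 1 = 4.8323%.
Compounded over 4 years: (1 + 0.048323)^4 − 1 ≈ 0.20776.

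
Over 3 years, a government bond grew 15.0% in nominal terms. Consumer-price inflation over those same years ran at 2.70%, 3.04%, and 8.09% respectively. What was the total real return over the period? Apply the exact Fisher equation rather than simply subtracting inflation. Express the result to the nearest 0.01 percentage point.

Cumulative inflation factor: 1.0270 × 1.0304 × 1.0809 ≈ 1.14383.
Nominal growth factor: 1.15000. Real growth factor = 1.15000 / 1.14383 ≈ 1.00539.
Total real return ≈ 0.5393%.

0.54%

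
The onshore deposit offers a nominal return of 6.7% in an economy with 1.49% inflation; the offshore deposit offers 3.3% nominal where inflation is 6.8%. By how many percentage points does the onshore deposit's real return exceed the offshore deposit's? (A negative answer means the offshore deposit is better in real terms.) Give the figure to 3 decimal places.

8.411

The onshore deposit real return: 1.067/1.0149 − 1 = 5.1335%.
The offshore deposit real return: 1.033/1.068 − 1 = -3.2772%.
Difference: 5.1335 − (-3.2772) = 8.4107 pp.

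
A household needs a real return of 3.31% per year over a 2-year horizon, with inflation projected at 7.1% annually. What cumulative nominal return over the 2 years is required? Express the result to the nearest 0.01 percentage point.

Required annual nominal rate: (1+3.31%)(1+7.1%) − 1 = 10.64501%.
Cumulative over 2 years: (1 + 0.1064501)^2 − 1 ≈ 0.22423.

22.42%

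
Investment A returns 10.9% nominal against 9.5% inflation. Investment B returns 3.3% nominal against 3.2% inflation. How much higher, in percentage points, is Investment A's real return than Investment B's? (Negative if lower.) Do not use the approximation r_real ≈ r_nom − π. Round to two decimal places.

Investment A real return: 1.109/1.095 − 1 = 1.279%.
Investment B real return: 1.033/1.032 − 1 = 0.097%.
Difference: 1.279 − 0.097 = 1.182 pp.

1.18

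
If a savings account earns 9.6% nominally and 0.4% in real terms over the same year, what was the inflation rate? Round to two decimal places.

9.16%

From (1+r_nom) = (1+r_real)(1+π), we get 1+π = (1 + 9.6%)/(1 + 0.4%) = 1.096/1.004 ≈ 1.09163.
So π ≈ 9.1633%.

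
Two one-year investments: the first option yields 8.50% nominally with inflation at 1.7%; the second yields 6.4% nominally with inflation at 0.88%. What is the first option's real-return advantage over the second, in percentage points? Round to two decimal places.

1.21

The first option real return: 1.0850/1.017 − 1 = 6.686%.
The second real return: 1.064/1.0088 − 1 = 5.472%.
Difference: 6.686 − 5.472 = 1.214 pp.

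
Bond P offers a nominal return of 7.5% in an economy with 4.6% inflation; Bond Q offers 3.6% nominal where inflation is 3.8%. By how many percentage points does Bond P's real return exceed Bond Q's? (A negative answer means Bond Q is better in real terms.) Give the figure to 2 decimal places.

2.97

Bond P real return: 1.075/1.046 − 1 = 2.772%.
Bond Q real return: 1.036/1.038 − 1 = -0.193%.
Difference: 2.772 − (-0.193) = 2.965 pp.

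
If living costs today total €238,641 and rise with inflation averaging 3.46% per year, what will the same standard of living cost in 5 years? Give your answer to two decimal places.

€282,883.38

Cumulative price-level factor: (1+3.46%)^5 ≈ 1.1853930329.
Multiplying €238,641 by the price-level factor gives the future nominal sum.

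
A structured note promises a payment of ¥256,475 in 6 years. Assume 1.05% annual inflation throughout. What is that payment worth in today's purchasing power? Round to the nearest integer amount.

¥240,895

Price-level factor over 6 years: (1 + 1.05%)^6 ≈ 1.0646770856.
Purchasing power today: ¥256,475 divided by that factor.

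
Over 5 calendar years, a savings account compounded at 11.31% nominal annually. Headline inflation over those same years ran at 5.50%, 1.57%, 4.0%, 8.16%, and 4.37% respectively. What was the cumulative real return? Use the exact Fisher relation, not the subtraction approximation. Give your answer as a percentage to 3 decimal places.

Cumulative inflation factor: 1.0550 × 1.0157 × 1.040 × 1.0816 × 1.0437 ≈ 1.25804.
Nominal growth factor: 1.70872. Real growth factor = 1.70872 / 1.25804 ≈ 1.35824.
Total real return ≈ 35.8242%.

35.824%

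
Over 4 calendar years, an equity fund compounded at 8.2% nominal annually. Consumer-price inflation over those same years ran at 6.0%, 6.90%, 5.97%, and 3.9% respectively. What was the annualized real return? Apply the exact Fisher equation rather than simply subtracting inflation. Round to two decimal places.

2.38%

Cumulative inflation factor: 1.060 × 1.0690 × 1.0597 × 1.039 ≈ 1.24762.
Nominal growth factor: 1.37059. Real growth factor = 1.37059 / 1.24762 ≈ 1.09857.
Annualized: 1.09857^(1/4) − 1 ≈ 0.02378.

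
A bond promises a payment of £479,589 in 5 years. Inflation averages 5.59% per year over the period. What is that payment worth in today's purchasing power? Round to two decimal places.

Price-level factor over 5 years: (1 + 5.59%)^5 ≈ 1.3125442368.
Purchasing power today: £479,589 divided by that factor.

£365,388.83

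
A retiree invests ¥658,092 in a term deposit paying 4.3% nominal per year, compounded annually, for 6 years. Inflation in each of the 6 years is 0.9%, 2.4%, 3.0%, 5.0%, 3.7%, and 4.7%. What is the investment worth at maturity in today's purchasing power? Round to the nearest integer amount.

Nominal value at maturity: ¥658,092 × (1 + 4.3%)^6 ≈ ¥847,213.
Price-level factor over 6 years: 1.009 × 1.024 × 1.030 × 1.050 × 1.037 × 1.047 ≈ 1.2132298435.
The maturity value deflated by that factor is the answer in today's purchasing power.

¥698,312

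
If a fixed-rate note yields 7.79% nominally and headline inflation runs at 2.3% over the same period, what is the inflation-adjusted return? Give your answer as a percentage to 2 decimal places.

Real return via the Fisher equation: (1 + 7.79%)/(1 + 2.3%) − 1 = 1.0779/1.023 − 1 ≈ 0.05367.

5.37%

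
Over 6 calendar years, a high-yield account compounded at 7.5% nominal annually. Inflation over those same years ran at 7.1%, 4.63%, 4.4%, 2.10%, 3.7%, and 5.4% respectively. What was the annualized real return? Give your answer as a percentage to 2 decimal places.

Cumulative inflation factor: 1.071 × 1.0463 × 1.044 × 1.0210 × 1.037 × 1.054 ≈ 1.30554.
Nominal growth factor: 1.54330. Real growth factor = 1.54330 / 1.30554 ≈ 1.18211.
Annualized: 1.18211^(1/6) − 1 ≈ 0.02828.

2.83%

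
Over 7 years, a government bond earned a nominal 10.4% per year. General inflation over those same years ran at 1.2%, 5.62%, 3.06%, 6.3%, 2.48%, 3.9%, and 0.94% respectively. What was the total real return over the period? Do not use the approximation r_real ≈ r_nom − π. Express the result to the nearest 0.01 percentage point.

Cumulative inflation factor: 1.012 × 1.0562 × 1.0306 × 1.063 × 1.0248 × 1.039 × 1.0094 ≈ 1.25854.
Nominal growth factor: 1.99887. Real growth factor = 1.99887 / 1.25854 ≈ 1.58824.
Total real return ≈ 58.8238%.

58.82%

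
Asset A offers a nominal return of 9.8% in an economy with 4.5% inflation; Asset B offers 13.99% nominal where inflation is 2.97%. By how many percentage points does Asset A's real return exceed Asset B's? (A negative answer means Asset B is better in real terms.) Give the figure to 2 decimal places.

Asset A real return: 1.098/1.045 − 1 = 5.072%.
Asset B real return: 1.1399/1.0297 − 1 = 10.702%.
Difference: 5.072 − 10.702 = -5.630 pp.

-5.63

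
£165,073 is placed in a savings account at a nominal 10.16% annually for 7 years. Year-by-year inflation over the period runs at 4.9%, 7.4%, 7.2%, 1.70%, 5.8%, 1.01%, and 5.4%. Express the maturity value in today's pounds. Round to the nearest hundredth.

Nominal value at maturity: £165,073 × (1 + 10.16%)^7 ≈ £324,970.20.
Price-level factor over 7 years: 1.049 × 1.074 × 1.072 × 1.0170 × 1.058 × 1.0101 × 1.054 ≈ 1.3835222806.
Dividing the nominal maturity value by the price-level factor gives the value in today's money.

£234,886.13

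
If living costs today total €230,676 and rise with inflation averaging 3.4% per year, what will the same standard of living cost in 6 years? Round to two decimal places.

€281,919.84

Cumulative price-level factor: (1+3.4%)^6 ≈ 1.2221463992.
The nominal amount required is €230,676 scaled up by that factor.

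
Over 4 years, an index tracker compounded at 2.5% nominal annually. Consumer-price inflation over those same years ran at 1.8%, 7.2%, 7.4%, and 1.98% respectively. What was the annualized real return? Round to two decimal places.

Cumulative inflation factor: 1.018 × 1.072 × 1.074 × 1.0198 ≈ 1.19526.
Nominal growth factor: 1.10381. Real growth factor = 1.10381 / 1.19526 ≈ 0.92349.
Annualized: 0.92349^(1/4) − 1 ≈ -0.01970.

-1.97%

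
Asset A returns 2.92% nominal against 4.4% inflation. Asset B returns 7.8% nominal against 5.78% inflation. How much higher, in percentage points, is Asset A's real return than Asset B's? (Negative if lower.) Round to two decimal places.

-3.33

Asset A real return: 1.0292/1.044 − 1 = -1.418%.
Asset B real return: 1.078/1.0578 − 1 = 1.910%.
Difference: -1.418 − 1.910 = -3.328 pp.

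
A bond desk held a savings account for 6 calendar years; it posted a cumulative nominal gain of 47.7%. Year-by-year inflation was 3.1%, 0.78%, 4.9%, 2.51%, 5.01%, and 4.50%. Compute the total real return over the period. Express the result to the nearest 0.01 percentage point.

Cumulative inflation factor: 1.031 × 1.0078 × 1.049 × 1.0251 × 1.0501 × 1.0450 ≈ 1.22609.
Nominal growth factor: 1.47700. Real growth factor = 1.47700 / 1.22609 ≈ 1.20464.
Total real return ≈ 20.4644%.

20.46%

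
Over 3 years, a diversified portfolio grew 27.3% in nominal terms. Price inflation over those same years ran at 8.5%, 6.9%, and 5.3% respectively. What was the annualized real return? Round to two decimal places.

Cumulative inflation factor: 1.085 × 1.069 × 1.053 ≈ 1.22134.
Nominal growth factor: 1.27300. Real growth factor = 1.27300 / 1.22134 ≈ 1.04230.
Annualized: 1.04230^(1/3) − 1 ≈ 0.01391.

1.39%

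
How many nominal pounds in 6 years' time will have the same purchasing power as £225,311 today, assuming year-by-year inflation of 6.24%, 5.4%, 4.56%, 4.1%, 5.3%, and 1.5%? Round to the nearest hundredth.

Cumulative price-level factor: 1.0624 × 1.054 × 1.0456 × 1.041 × 1.053 × 1.015 ≈ 1.3026849340.
Multiplying £225,311 by the price-level factor gives the future nominal sum.

£293,509.25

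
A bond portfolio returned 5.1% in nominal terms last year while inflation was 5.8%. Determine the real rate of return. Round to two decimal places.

Real return via the Fisher equation: (1 + 5.1%)/(1 + 5.8%) − 1 = 1.051/1.058 − 1 ≈ -0.00662.

-0.66%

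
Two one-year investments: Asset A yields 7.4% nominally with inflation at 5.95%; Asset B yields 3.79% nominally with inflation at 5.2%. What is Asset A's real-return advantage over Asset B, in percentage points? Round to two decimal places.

2.71

Asset A real return: 1.074/1.0595 − 1 = 1.369%.
Asset B real return: 1.0379/1.052 − 1 = -1.340%.
Difference: 1.369 − (-1.340) = 2.709 pp.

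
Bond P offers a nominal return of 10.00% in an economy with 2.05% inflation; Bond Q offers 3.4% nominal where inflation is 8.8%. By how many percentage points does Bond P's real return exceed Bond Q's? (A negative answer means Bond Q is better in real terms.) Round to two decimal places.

12.75

Bond P real return: 1.1000/1.0205 − 1 = 7.790%.
Bond Q real return: 1.034/1.088 − 1 = -4.963%.
Difference: 7.790 − (-4.963) = 12.753 pp.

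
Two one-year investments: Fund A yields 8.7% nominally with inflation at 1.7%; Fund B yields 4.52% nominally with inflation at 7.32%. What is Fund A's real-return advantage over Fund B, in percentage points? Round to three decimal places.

9.492

Fund A real return: 1.087/1.017 − 1 = 6.8830%.
Fund B real return: 1.0452/1.0732 − 1 = -2.6090%.
Difference: 6.8830 − (-2.6090) = 9.4920 pp.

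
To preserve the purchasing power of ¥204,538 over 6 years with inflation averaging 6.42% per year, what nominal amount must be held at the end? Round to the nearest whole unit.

Cumulative price-level factor: (1+6.42%)^6 ≈ 1.4525782183.
Multiplying ¥204,538 by the price-level factor gives the future nominal sum.

¥297,107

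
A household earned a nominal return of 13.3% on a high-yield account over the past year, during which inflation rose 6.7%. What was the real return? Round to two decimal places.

6.19%

Real return via the Fisher equation: (1 + 13.3%)/(1 + 6.7%) − 1 = 1.133/1.067 − 1 ≈ 0.06186.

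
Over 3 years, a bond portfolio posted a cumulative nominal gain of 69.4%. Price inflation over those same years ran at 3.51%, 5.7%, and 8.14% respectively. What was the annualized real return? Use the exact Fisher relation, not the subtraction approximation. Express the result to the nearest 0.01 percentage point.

12.71%

Cumulative inflation factor: 1.0351 × 1.057 × 1.0814 ≈ 1.18316.
Nominal growth factor: 1.69400. Real growth factor = 1.69400 / 1.18316 ≈ 1.43176.
Annualized: 1.43176^(1/3) − 1 ≈ 0.12708.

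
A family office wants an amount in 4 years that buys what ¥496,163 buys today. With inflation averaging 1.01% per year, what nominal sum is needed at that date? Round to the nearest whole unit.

Cumulative price-level factor: (1+1.01%)^4 ≈ 1.0410161916.
The nominal amount required is ¥496,163 scaled up by that factor.

¥516,514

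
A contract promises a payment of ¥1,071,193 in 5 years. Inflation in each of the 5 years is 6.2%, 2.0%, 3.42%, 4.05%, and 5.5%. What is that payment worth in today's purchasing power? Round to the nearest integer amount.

¥871,052

Price-level factor over 5 years: 1.062 × 1.020 × 1.0342 × 1.0405 × 1.055 ≈ 1.2297696370.
Purchasing power today: ¥1,071,193 divided by that factor.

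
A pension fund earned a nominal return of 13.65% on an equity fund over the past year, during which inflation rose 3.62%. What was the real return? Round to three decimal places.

Real return via the Fisher equation: (1 + 13.65%)/(1 + 3.62%) − 1 = 1.1365/1.0362 − 1 ≈ 0.09680.

9.680%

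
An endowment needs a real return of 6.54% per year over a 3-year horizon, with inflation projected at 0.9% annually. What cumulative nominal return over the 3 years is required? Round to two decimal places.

Required annual nominal rate: (1+6.54%)(1+0.9%) − 1 = 7.49886%.
Cumulative over 3 years: (1 + 0.0749886)^3 − 1 ≈ 0.24226.

24.23%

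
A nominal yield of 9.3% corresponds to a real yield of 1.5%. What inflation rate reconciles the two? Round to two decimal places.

7.68%

From (1+r_nom) = (1+r_real)(1+π), we get 1+π = (1 + 9.3%)/(1 + 1.5%) = 1.093/1.015 ≈ 1.07685.
So π ≈ 7.6847%.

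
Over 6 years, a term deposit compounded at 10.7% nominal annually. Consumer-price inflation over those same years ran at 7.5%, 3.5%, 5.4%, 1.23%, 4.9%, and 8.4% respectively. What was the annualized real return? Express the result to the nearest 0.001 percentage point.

5.300%

Cumulative inflation factor: 1.075 × 1.035 × 1.054 × 1.0123 × 1.049 × 1.084 ≈ 1.34991.
Nominal growth factor: 1.84029. Real growth factor = 1.84029 / 1.34991 ≈ 1.36327.
Annualized: 1.36327^(1/6) − 1 ≈ 0.05300.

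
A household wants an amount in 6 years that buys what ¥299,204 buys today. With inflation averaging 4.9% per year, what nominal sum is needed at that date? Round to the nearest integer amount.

Cumulative price-level factor: (1+4.9%)^6 ≈ 1.3324561607.
The nominal amount required is ¥299,204 scaled up by that factor.

¥398,676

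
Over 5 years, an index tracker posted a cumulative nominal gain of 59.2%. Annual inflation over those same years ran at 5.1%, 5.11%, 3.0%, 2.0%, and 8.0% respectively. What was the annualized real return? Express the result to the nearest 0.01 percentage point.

4.90%

Cumulative inflation factor: 1.051 × 1.0511 × 1.030 × 1.020 × 1.080 ≈ 1.25345.
Nominal growth factor: 1.59200. Real growth factor = 1.59200 / 1.25345 ≈ 1.27009.
Annualized: 1.27009^(1/5) − 1 ≈ 0.04898.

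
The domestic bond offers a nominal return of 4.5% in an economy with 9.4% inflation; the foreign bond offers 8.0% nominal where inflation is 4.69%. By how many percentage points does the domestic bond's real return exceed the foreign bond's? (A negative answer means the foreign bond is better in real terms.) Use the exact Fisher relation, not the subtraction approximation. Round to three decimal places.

-7.641

The domestic bond real return: 1.045/1.094 − 1 = -4.4790%.
The foreign bond real return: 1.080/1.0469 − 1 = 3.1617%.
Difference: -4.4790 − 3.1617 = -7.6407 pp.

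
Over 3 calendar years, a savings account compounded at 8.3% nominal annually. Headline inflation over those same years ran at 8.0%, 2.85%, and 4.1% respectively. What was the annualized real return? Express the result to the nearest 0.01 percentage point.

3.18%

Cumulative inflation factor: 1.080 × 1.0285 × 1.041 ≈ 1.15632.
Nominal growth factor: 1.27024. Real growth factor = 1.27024 / 1.15632 ≈ 1.09852.
Annualized: 1.09852^(1/3) − 1 ≈ 0.03182.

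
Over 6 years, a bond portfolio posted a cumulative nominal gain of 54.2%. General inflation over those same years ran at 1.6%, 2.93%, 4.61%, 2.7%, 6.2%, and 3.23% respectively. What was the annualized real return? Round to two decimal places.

Cumulative inflation factor: 1.016 × 1.0293 × 1.0461 × 1.027 × 1.062 × 1.0323 ≈ 1.23171.
Nominal growth factor: 1.54200. Real growth factor = 1.54200 / 1.23171 ≈ 1.25191.
Annualized: 1.25191^(1/6) − 1 ≈ 0.03816.

3.82%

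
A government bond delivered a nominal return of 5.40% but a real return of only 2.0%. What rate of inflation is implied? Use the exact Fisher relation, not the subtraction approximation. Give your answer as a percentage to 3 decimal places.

3.333%

From (1+r_nom) = (1+r_real)(1+π), we get 1+π = (1 + 5.40%)/(1 + 2.0%) = 1.0540/1.020 ≈ 1.03333.
So π ≈ 3.3333%.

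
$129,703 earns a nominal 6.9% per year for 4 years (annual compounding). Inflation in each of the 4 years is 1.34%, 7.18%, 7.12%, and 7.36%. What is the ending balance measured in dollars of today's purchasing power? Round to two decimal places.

$135,597.95

Nominal value at maturity: $129,703 × (1 + 6.9%)^4 ≈ $169,379.50.
Price-level factor over 4 years: 1.0134 × 1.0718 × 1.0712 × 1.0736 ≈ 1.2491302321.
The maturity value deflated by that factor is the answer in today's purchasing power.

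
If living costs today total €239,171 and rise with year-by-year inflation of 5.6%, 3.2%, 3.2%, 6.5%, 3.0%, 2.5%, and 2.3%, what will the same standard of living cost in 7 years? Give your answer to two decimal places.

Cumulative price-level factor: 1.056 × 1.032 × 1.032 × 1.065 × 1.030 × 1.025 × 1.023 ≈ 1.2936287067.
Multiplying €239,171 by the price-level factor gives the future nominal sum.

€309,398.47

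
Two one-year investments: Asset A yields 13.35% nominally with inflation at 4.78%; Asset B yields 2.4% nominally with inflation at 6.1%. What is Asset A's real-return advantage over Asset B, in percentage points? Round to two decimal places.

11.67

Asset A real return: 1.1335/1.0478 − 1 = 8.179%.
Asset B real return: 1.024/1.061 − 1 = -3.487%.
Difference: 8.179 − (-3.487) = 11.666 pp.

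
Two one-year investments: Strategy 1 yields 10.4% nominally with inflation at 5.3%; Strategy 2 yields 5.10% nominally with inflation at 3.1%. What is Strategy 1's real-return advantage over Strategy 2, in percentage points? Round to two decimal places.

2.90

Strategy 1 real return: 1.104/1.053 − 1 = 4.843%.
Strategy 2 real return: 1.0510/1.031 − 1 = 1.940%.
Difference: 4.843 − 1.940 = 2.903 pp.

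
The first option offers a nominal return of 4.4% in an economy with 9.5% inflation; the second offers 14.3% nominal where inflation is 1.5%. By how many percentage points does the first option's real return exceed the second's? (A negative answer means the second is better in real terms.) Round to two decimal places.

-17.27

The first option real return: 1.044/1.095 − 1 = -4.658%.
The second real return: 1.143/1.015 − 1 = 12.611%.
Difference: -4.658 − 12.611 = -17.269 pp.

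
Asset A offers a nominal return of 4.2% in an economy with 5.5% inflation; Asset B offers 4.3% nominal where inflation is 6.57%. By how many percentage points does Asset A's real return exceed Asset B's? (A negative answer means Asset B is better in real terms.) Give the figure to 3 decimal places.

Asset A real return: 1.042/1.055 − 1 = -1.2322%.
Asset B real return: 1.043/1.0657 − 1 = -2.1301%.
Difference: -1.2322 − (-2.1301) = 0.8979 pp.

0.898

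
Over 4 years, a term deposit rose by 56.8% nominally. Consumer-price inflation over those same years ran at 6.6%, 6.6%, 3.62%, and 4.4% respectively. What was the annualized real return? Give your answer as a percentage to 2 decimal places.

Cumulative inflation factor: 1.066 × 1.066 × 1.0362 × 1.044 ≈ 1.22930.
Nominal growth factor: 1.56800. Real growth factor = 1.56800 / 1.22930 ≈ 1.27552.
Annualized: 1.27552^(1/4) − 1 ≈ 0.06273.

6.27%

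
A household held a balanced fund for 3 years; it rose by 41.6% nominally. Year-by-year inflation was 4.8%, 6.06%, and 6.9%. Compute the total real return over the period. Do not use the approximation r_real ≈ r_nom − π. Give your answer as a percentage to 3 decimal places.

Cumulative inflation factor: 1.048 × 1.0606 × 1.069 ≈ 1.18820.
Nominal growth factor: 1.41600. Real growth factor = 1.41600 / 1.18820 ≈ 1.19172.
Total real return ≈ 19.1716%.

19.172%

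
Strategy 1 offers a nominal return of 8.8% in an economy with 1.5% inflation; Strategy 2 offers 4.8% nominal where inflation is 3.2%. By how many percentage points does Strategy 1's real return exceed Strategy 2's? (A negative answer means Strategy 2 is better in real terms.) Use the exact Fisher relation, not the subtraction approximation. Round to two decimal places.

5.64

Strategy 1 real return: 1.088/1.015 − 1 = 7.192%.
Strategy 2 real return: 1.048/1.032 − 1 = 1.550%.
Difference: 7.192 − 1.550 = 5.642 pp.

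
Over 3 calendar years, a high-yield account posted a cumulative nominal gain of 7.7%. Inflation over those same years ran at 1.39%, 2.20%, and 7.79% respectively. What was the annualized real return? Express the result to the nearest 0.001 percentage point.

-1.206%

Cumulative inflation factor: 1.0139 × 1.0220 × 1.0779 ≈ 1.11693.
Nominal growth factor: 1.07700. Real growth factor = 1.07700 / 1.11693 ≈ 0.96425.
Annualized: 0.96425^(1/3) − 1 ≈ -0.01206.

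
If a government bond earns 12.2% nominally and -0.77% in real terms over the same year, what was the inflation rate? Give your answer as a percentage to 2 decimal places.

From (1+r_nom) = (1+r_real)(1+π), we get 1+π = (1 + 12.2%)/(1 − 0.77%) = 1.122/0.9923 ≈ 1.13071.
So π ≈ 13.0706%.

13.07%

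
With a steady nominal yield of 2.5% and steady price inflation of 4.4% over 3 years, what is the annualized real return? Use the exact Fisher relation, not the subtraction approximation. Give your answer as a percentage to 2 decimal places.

With constant rates the annual real return is the same each year: (1+2.5%)/(1+4.4%) − 1 = -0.01820.

-1.82%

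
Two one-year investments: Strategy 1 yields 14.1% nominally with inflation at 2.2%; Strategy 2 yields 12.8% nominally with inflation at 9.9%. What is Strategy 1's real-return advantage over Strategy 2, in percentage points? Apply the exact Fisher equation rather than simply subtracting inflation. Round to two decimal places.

Strategy 1 real return: 1.141/1.022 − 1 = 11.644%.
Strategy 2 real return: 1.128/1.099 − 1 = 2.639%.
Difference: 11.644 − 2.639 = 9.005 pp.

9.01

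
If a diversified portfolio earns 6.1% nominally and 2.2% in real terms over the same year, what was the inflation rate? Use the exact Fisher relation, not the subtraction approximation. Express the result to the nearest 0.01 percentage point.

From (1+r_nom) = (1+r_real)(1+π), we get 1+π = (1 + 6.1%)/(1 + 2.2%) = 1.061/1.022 ≈ 1.03816.
So π ≈ 3.8160%.

3.82%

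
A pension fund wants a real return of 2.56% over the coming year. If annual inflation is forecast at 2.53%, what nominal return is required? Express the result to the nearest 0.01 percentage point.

5.15%

By the Fisher equation, 1 + r_nom = (1 + 2.56%)(1 + 2.53%) = 1.0256 × 1.0253 = 1.05154768.
So r_nom = 5.154768%.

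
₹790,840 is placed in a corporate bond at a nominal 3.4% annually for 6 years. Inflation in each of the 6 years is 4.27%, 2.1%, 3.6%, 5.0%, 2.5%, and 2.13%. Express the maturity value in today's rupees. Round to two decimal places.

₹797,260.95

Nominal value at maturity: ₹790,840 × (1 + 3.4%)^6 ≈ ₹966,522.26.
Price-level factor over 6 years: 1.0427 × 1.021 × 1.036 × 1.050 × 1.025 × 1.0213 ≈ 1.2123035235.
Dividing the nominal maturity value by the price-level factor gives the value in today's money.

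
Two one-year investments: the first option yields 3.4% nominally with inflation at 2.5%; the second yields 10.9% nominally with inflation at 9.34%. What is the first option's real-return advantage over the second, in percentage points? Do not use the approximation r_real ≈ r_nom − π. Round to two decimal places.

-0.55

The first option real return: 1.034/1.025 − 1 = 0.878%.
The second real return: 1.109/1.0934 − 1 = 1.427%.
Difference: 0.878 − 1.427 = -0.549 pp.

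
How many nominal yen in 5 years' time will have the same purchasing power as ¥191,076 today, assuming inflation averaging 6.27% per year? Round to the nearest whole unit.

Cumulative price-level factor: (1+6.27%)^5 ≈ 1.3553560631.
Multiplying ¥191,076 by the price-level factor gives the future nominal sum.

¥258,976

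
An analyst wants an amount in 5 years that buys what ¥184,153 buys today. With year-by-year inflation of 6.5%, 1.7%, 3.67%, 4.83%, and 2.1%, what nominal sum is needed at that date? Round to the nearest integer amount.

¥221,316

Cumulative price-level factor: 1.065 × 1.017 × 1.0367 × 1.0483 × 1.021 ≈ 1.2018077136.
Multiplying ¥184,153 by the price-level factor gives the future nominal sum.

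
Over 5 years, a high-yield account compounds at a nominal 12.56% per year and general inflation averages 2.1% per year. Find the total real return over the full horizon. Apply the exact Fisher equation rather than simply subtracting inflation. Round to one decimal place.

62.9%

The annual real rate is (1+12.56%)/(1+2.1%) − 1 = 10.2449%.
Compounded over 5 years: (1 + 0.102449)^5 − 1 ≈ 0.62851.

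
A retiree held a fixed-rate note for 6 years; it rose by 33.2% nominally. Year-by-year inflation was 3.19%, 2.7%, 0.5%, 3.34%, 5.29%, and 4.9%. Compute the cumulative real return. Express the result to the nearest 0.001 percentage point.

9.572%

Cumulative inflation factor: 1.0319 × 1.027 × 1.005 × 1.0334 × 1.0529 × 1.049 ≈ 1.21564.
Nominal growth factor: 1.33200. Real growth factor = 1.33200 / 1.21564 ≈ 1.09572.
Total real return ≈ 9.5719%.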